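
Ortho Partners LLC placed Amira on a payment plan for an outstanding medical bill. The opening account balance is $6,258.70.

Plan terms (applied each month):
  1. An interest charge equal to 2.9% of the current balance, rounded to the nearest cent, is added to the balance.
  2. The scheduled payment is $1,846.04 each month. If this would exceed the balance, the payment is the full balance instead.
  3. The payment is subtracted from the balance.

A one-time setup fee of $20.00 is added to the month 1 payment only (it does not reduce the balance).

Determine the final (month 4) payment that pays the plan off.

Month 1: $6,258.70 +$181.50 interest = $6,440.20; pay $1,846.04 (+ $20.00 fee) → $4,594.16
Month 2: $4,594.16 +$133.23 interest = $4,727.39; pay $1,846.04 → $2,881.35
Month 3: $2,881.35 +$83.56 interest = $2,964.91; pay $1,846.04 → $1,118.87
Month 4: $1,118.87 +$32.45 interest = $1,151.32; pay $1,151.32 → $0.00

$1,151.32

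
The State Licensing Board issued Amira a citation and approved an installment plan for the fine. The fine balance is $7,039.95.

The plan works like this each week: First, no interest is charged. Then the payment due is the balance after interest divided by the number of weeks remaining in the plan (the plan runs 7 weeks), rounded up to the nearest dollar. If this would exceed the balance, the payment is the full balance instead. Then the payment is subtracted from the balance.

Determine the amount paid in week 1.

# | Opening | Payment | End bal
1 | $7,039.95 | $1,006.00 | $6,033.95

$1,006.00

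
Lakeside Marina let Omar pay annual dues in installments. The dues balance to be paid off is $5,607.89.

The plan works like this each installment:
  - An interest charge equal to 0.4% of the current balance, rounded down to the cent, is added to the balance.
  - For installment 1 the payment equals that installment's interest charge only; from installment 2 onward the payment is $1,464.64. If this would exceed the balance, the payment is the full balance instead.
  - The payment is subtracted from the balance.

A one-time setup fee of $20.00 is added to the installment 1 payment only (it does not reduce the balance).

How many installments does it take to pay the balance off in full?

Installment 1: opening $5,607.89; interest $22.43 → $5,630.32; payment $22.43 (+ $20.00 fee); balance $5,607.89
Installment 2: opening $5,607.89; interest $22.43 → $5,630.32; payment $1,464.64; balance $4,165.68
Installment 3: opening $4,165.68; interest $16.66 → $4,182.34; payment $1,464.64; balance $2,717.70
Installment 4: opening $2,717.70; interest $10.87 → $2,728.57; payment $1,464.64; balance $1,263.93
Installment 5: opening $1,263.93; interest $5.05 → $1,268.98; payment $1,268.98; balance $0.00
Balance reaches $0.00 in installment 5.

5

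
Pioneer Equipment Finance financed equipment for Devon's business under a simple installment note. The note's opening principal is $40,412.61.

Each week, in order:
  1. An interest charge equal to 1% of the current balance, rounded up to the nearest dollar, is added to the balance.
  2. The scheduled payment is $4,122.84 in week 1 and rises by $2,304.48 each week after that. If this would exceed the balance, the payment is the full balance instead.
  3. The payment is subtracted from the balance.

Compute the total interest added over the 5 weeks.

# | Opening | Interest | Payment | End bal
1 | $40,412.61 | $405.00 | $4,122.84 | $36,694.77
2 | $36,694.77 | $367.00 | $6,427.32 | $30,634.45
3 | $30,634.45 | $307.00 | $8,731.80 | $22,209.65
4 | $22,209.65 | $223.00 | $11,036.28 | $11,396.37
5 | $11,396.37 | $114.00 | $11,510.37 | $0.00
Total interest: $405.00 + $367.00 + $307.00 + $223.00 + $114.00 = $1,416.00

$1,416.00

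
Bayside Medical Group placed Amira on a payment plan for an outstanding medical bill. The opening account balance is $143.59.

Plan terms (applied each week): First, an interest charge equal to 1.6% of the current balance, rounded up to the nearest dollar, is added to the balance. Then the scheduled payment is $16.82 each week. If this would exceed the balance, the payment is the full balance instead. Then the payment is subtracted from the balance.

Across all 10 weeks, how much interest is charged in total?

Week 1: $143.59 +$3.00 interest = $146.59; pay $16.82 → $129.77
Week 2: $129.77 +$3.00 interest = $132.77; pay $16.82 → $115.95
Week 3: $115.95 +$2.00 interest = $117.95; pay $16.82 → $101.13
Week 4: $101.13 +$2.00 interest = $103.13; pay $16.82 → $86.31
Week 5: $86.31 +$2.00 interest = $88.31; pay $16.82 → $71.49
Week 6: $71.49 +$2.00 interest = $73.49; pay $16.82 → $56.67
Week 7: $56.67 +$1.00 interest = $57.67; pay $16.82 → $40.85
Week 8: $40.85 +$1.00 interest = $41.85; pay $16.82 → $25.03
Week 9: $25.03 +$1.00 interest = $26.03; pay $16.82 → $9.21
Week 10: $9.21 +$1.00 interest = $10.21; pay $10.21 → $0.00
Total interest: $3.00 + $3.00 + $2.00 + $2.00 + $2.00 + $2.00 + $1.00 + $1.00 + $1.00 + $1.00 = $18.00

$18.00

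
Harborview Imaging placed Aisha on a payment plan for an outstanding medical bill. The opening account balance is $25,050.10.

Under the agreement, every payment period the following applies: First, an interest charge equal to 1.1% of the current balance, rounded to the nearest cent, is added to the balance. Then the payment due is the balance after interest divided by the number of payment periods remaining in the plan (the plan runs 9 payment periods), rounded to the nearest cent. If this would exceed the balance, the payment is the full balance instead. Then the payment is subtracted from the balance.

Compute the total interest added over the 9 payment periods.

$1,418.96

Payment period 1: opening $25,050.10; interest $275.55 → $25,325.65; payment $2,813.96; balance $22,511.69
Payment period 2: opening $22,511.69; interest $247.63 → $22,759.32; payment $2,844.92; balance $19,914.40
Payment period 3: opening $19,914.40; interest $219.06 → $20,133.46; payment $2,876.21; balance $17,257.25
Payment period 4: opening $17,257.25; interest $189.83 → $17,447.08; payment $2,907.85; balance $14,539.23
Payment period 5: opening $14,539.23; interest $159.93 → $14,699.16; payment $2,939.83; balance $11,759.33
Payment period 6: opening $11,759.33; interest $129.35 → $11,888.68; payment $2,972.17; balance $8,916.51
Payment period 7: opening $8,916.51; interest $98.08 → $9,014.59; payment $3,004.86; balance $6,009.73
Payment period 8: opening $6,009.73; interest $66.11 → $6,075.84; payment $3,037.92; balance $3,037.92
Payment period 9: opening $3,037.92; interest $33.42 → $3,071.34; payment $3,071.34; balance $0.00
Total interest: $275.55 + $247.63 + $219.06 + $189.83 + $159.93 + $129.35 + $98.08 + $66.11 + $33.42 = $1,418.96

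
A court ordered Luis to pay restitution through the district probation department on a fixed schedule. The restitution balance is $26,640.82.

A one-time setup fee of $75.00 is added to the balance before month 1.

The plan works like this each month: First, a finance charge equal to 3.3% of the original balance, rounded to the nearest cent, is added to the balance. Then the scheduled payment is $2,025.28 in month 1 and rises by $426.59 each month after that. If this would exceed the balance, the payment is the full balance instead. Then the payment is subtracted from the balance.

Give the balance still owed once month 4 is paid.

Month 1: $26,715.82 +$879.15 interest = $27,594.97; pay $2,025.28 → $25,569.69
Month 2: $25,569.69 +$879.15 interest = $26,448.84; pay $2,451.87 → $23,996.97
Month 3: $23,996.97 +$879.15 interest = $24,876.12; pay $2,878.46 → $21,997.66
Month 4: $21,997.66 +$879.15 interest = $22,876.81; pay $3,305.05 → $19,571.76

$19,571.76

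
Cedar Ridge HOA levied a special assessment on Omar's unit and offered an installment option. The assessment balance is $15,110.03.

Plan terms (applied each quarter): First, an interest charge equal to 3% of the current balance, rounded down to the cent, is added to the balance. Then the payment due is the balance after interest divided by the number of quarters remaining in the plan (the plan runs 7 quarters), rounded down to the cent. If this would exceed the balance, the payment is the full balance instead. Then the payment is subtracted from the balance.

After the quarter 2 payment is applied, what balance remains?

# | Opening | Interest | Payment | End bal
1 | $15,110.03 | $453.30 | $2,223.33 | $13,340.00
2 | $13,340.00 | $400.20 | $2,290.03 | $11,450.17

$11,450.17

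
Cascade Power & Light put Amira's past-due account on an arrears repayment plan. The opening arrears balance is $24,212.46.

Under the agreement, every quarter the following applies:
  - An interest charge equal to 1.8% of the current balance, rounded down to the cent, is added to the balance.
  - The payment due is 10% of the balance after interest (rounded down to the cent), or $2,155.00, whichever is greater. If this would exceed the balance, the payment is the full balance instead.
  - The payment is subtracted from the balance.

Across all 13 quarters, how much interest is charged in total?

Quarter 1: opening $24,212.46; interest $435.82 → $24,648.28; payment $2,464.82; balance $22,183.46
Quarter 2: opening $22,183.46; interest $399.30 → $22,582.76; payment $2,258.27; balance $20,324.49
Quarter 3: opening $20,324.49; interest $365.84 → $20,690.33; payment $2,155.00; balance $18,535.33
Quarter 4: opening $18,535.33; interest $333.63 → $18,868.96; payment $2,155.00; balance $16,713.96
Quarter 5: opening $16,713.96; interest $300.85 → $17,014.81; payment $2,155.00; balance $14,859.81
Quarter 6: opening $14,859.81; interest $267.47 → $15,127.28; payment $2,155.00; balance $12,972.28
Quarter 7: opening $12,972.28; interest $233.50 → $13,205.78; payment $2,155.00; balance $11,050.78
Quarter 8: opening $11,050.78; interest $198.91 → $11,249.69; payment $2,155.00; balance $9,094.69
Quarter 9: opening $9,094.69; interest $163.70 → $9,258.39; payment $2,155.00; balance $7,103.39
Quarter 10: opening $7,103.39; interest $127.86 → $7,231.25; payment $2,155.00; balance $5,076.25
Quarter 11: opening $5,076.25; interest $91.37 → $5,167.62; payment $2,155.00; balance $3,012.62
Quarter 12: opening $3,012.62; interest $54.22 → $3,066.84; payment $2,155.00; balance $911.84
Quarter 13: opening $911.84; interest $16.41 → $928.25; payment $928.25; balance $0.00
Total interest: $435.82 + $399.30 + $365.84 + $333.63 + $300.85 + $267.47 + $233.50 + $198.91 + $163.70 + $127.86 + $91.37 + $54.22 + $16.41 = $2,988.88

$2,988.88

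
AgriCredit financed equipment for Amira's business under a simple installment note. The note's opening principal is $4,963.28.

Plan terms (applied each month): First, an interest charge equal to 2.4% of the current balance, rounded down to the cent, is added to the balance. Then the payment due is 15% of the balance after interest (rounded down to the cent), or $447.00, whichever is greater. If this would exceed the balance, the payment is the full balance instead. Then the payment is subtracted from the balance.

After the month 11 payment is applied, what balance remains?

$0.00

Month 1: $4,963.28 +$119.11 interest = $5,082.39; pay $762.35 → $4,320.04
Month 2: $4,320.04 +$103.68 interest = $4,423.72; pay $663.55 → $3,760.17
Month 3: $3,760.17 +$90.24 interest = $3,850.41; pay $577.56 → $3,272.85
Month 4: $3,272.85 +$78.54 interest = $3,351.39; pay $502.70 → $2,848.69
Month 5: $2,848.69 +$68.36 interest = $2,917.05; pay $447.00 → $2,470.05
Month 6: $2,470.05 +$59.28 interest = $2,529.33; pay $447.00 → $2,082.33
Month 7: $2,082.33 +$49.97 interest = $2,132.30; pay $447.00 → $1,685.30
Month 8: $1,685.30 +$40.44 interest = $1,725.74; pay $447.00 → $1,278.74
Month 9: $1,278.74 +$30.68 interest = $1,309.42; pay $447.00 → $862.42
Month 10: $862.42 +$20.69 interest = $883.11; pay $447.00 → $436.11
Month 11: $436.11 +$10.46 interest = $446.57; pay $446.57 → $0.00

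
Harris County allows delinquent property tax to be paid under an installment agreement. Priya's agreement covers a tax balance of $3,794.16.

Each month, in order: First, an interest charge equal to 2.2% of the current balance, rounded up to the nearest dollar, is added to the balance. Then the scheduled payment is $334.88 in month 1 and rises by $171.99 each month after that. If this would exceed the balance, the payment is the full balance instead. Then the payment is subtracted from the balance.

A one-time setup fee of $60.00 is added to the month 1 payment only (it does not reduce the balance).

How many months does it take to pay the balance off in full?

# | Opening | Interest | Payment | Fee | End bal
1 | $3,794.16 | $84.00 | $334.88 | $60.00 | $3,543.28
2 | $3,543.28 | $78.00 | $506.87 | — | $3,114.41
3 | $3,114.41 | $69.00 | $678.86 | — | $2,504.55
4 | $2,504.55 | $56.00 | $850.85 | — | $1,709.70
5 | $1,709.70 | $38.00 | $1,022.84 | — | $724.86
6 | $724.86 | $16.00 | $740.86 | — | $0.00
Balance reaches $0.00 in month 6.

6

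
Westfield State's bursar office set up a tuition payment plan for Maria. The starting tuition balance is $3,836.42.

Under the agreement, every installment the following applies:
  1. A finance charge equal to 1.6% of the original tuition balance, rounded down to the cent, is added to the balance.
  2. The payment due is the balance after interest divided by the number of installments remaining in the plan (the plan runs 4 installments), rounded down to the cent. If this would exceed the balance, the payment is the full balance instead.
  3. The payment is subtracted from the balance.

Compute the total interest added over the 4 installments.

$245.52

Installment 1: $3,836.42 +$61.38 interest = $3,897.80; pay $974.45 → $2,923.35
Installment 2: $2,923.35 +$61.38 interest = $2,984.73; pay $994.91 → $1,989.82
Installment 3: $1,989.82 +$61.38 interest = $2,051.20; pay $1,025.60 → $1,025.60
Installment 4: $1,025.60 +$61.38 interest = $1,086.98; pay $1,086.98 → $0.00
Total interest: $61.38 + $61.38 + $61.38 + $61.38 = $245.52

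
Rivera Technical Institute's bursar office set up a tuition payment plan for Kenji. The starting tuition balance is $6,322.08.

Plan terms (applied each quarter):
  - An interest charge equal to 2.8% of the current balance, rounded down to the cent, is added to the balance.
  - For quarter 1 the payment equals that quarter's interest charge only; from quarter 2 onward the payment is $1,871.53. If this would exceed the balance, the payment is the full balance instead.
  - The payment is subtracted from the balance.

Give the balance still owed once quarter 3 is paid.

# | Opening | Interest | Payment | End bal
1 | $6,322.08 | $177.01 | $177.01 | $6,322.08
2 | $6,322.08 | $177.01 | $1,871.53 | $4,627.56
3 | $4,627.56 | $129.57 | $1,871.53 | $2,885.60

$2,885.60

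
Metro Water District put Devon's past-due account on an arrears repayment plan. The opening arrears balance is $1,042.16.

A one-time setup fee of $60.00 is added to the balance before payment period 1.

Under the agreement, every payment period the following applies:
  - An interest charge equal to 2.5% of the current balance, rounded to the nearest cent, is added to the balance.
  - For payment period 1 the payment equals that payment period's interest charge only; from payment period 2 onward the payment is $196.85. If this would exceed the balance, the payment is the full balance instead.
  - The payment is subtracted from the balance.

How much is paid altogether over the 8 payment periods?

# | Opening | Interest | Payment | End bal
1 | $1,102.16 | $27.55 | $27.55 | $1,102.16
2 | $1,102.16 | $27.55 | $196.85 | $932.86
3 | $932.86 | $23.32 | $196.85 | $759.33
4 | $759.33 | $18.98 | $196.85 | $581.46
5 | $581.46 | $14.54 | $196.85 | $399.15
6 | $399.15 | $9.98 | $196.85 | $212.28
7 | $212.28 | $5.31 | $196.85 | $20.74
8 | $20.74 | $0.52 | $21.26 | $0.00
Total paid: $1,229.91

$1,229.91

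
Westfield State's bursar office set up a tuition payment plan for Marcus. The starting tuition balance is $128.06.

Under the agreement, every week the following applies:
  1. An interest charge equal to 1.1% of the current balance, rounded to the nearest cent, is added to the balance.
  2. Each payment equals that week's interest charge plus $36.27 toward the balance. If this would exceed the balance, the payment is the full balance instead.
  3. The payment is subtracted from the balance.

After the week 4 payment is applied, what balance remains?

$0.00

Week 1: opening $128.06; interest $1.41 → $129.47; payment $37.68; balance $91.79
Week 2: opening $91.79; interest $1.01 → $92.80; payment $37.28; balance $55.52
Week 3: opening $55.52; interest $0.61 → $56.13; payment $36.88; balance $19.25
Week 4: opening $19.25; interest $0.21 → $19.46; payment $19.46; balance $0.00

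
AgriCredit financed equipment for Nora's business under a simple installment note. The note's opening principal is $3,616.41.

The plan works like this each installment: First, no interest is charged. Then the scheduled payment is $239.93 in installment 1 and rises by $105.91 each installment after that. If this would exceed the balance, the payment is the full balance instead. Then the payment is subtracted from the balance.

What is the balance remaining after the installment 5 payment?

Installment 1: opening $3,616.41; payment $239.93; balance $3,376.48
Installment 2: opening $3,376.48; payment $345.84; balance $3,030.64
Installment 3: opening $3,030.64; payment $451.75; balance $2,578.89
Installment 4: opening $2,578.89; payment $557.66; balance $2,021.23
Installment 5: opening $2,021.23; payment $663.57; balance $1,357.66

$1,357.66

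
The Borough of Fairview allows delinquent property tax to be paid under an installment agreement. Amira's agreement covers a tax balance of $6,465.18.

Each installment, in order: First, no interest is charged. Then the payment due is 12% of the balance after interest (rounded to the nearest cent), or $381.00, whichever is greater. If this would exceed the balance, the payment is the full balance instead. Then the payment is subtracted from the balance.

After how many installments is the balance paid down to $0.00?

14

Installment 1: opening $6,465.18; payment $775.82; balance $5,689.36
Installment 2: opening $5,689.36; payment $682.72; balance $5,006.64
Installment 3: opening $5,006.64; payment $600.80; balance $4,405.84
Installment 4: opening $4,405.84; payment $528.70; balance $3,877.14
Installment 5: opening $3,877.14; payment $465.26; balance $3,411.88
Installment 6: opening $3,411.88; payment $409.43; balance $3,002.45
Installment 7: opening $3,002.45; payment $381.00; balance $2,621.45
Installment 8: opening $2,621.45; payment $381.00; balance $2,240.45
Installment 9: opening $2,240.45; payment $381.00; balance $1,859.45
Installment 10: opening $1,859.45; payment $381.00; balance $1,478.45
Installment 11: opening $1,478.45; payment $381.00; balance $1,097.45
Installment 12: opening $1,097.45; payment $381.00; balance $716.45
Installment 13: opening $716.45; payment $381.00; balance $335.45
Installment 14: opening $335.45; payment $335.45; balance $0.00
Balance reaches $0.00 in installment 14.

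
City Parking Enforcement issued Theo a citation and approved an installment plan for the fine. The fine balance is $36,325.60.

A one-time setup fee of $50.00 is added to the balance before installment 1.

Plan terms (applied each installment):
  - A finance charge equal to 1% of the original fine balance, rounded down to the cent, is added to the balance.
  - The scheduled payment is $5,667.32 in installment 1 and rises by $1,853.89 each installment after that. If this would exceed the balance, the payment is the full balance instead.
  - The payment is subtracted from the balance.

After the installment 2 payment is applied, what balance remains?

Installment 1: $36,375.60 +$363.25 interest = $36,738.85; pay $5,667.32 → $31,071.53
Installment 2: $31,071.53 +$363.25 interest = $31,434.78; pay $7,521.21 → $23,913.57

$23,913.57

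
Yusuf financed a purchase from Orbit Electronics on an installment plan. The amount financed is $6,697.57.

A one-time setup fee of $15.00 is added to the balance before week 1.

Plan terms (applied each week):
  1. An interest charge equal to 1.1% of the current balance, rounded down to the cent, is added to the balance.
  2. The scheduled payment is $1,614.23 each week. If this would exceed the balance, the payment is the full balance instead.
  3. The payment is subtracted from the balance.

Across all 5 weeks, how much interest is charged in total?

$197.85

# | Opening | Interest | Payment | End bal
1 | $6,712.57 | $73.83 | $1,614.23 | $5,172.17
2 | $5,172.17 | $56.89 | $1,614.23 | $3,614.83
3 | $3,614.83 | $39.76 | $1,614.23 | $2,040.36
4 | $2,040.36 | $22.44 | $1,614.23 | $448.57
5 | $448.57 | $4.93 | $453.50 | $0.00
Total interest: $73.83 + $56.89 + $39.76 + $22.44 + $4.93 = $197.85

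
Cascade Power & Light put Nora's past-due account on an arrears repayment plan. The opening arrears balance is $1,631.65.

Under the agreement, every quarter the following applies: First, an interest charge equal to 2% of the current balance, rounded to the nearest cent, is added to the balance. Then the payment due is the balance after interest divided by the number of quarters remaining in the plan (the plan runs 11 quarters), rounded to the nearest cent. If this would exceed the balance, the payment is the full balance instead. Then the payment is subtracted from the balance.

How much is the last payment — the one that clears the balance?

$184.43

Quarter 1: opening $1,631.65; interest $32.63 → $1,664.28; payment $151.30; balance $1,512.98
Quarter 2: opening $1,512.98; interest $30.26 → $1,543.24; payment $154.32; balance $1,388.92
Quarter 3: opening $1,388.92; interest $27.78 → $1,416.70; payment $157.41; balance $1,259.29
Quarter 4: opening $1,259.29; interest $25.19 → $1,284.48; payment $160.56; balance $1,123.92
Quarter 5: opening $1,123.92; interest $22.48 → $1,146.40; payment $163.77; balance $982.63
Quarter 6: opening $982.63; interest $19.65 → $1,002.28; payment $167.05; balance $835.23
Quarter 7: opening $835.23; interest $16.70 → $851.93; payment $170.39; balance $681.54
Quarter 8: opening $681.54; interest $13.63 → $695.17; payment $173.79; balance $521.38
Quarter 9: opening $521.38; interest $10.43 → $531.81; payment $177.27; balance $354.54
Quarter 10: opening $354.54; interest $7.09 → $361.63; payment $180.82; balance $180.81
Quarter 11: opening $180.81; interest $3.62 → $184.43; payment $184.43; balance $0.00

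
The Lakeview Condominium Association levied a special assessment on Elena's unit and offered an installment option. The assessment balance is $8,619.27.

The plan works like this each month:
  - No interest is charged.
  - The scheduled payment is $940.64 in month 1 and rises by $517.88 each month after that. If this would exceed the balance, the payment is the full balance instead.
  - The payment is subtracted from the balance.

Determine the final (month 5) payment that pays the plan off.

Month 1: $8,619.27 − $940.64 → $7,678.63
Month 2: $7,678.63 − $1,458.52 → $6,220.11
Month 3: $6,220.11 − $1,976.40 → $4,243.71
Month 4: $4,243.71 − $2,494.28 → $1,749.43
Month 5: $1,749.43 − $1,749.43 → $0.00

$1,749.43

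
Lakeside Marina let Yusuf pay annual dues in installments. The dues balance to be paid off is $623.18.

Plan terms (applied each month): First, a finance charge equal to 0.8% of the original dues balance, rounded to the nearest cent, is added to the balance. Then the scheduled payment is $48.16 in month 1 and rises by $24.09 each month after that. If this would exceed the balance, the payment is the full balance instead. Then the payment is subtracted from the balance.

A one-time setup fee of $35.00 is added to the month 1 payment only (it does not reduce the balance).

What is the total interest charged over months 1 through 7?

$34.93

# | Opening | Interest | Payment | Fee | End bal
1 | $623.18 | $4.99 | $48.16 | $35.00 | $580.01
2 | $580.01 | $4.99 | $72.25 | — | $512.75
3 | $512.75 | $4.99 | $96.34 | — | $421.40
4 | $421.40 | $4.99 | $120.43 | — | $305.96
5 | $305.96 | $4.99 | $144.52 | — | $166.43
6 | $166.43 | $4.99 | $168.61 | — | $2.81
7 | $2.81 | $4.99 | $7.80 | — | $0.00
Total interest: $4.99 + $4.99 + $4.99 + $4.99 + $4.99 + $4.99 + $4.99 = $34.93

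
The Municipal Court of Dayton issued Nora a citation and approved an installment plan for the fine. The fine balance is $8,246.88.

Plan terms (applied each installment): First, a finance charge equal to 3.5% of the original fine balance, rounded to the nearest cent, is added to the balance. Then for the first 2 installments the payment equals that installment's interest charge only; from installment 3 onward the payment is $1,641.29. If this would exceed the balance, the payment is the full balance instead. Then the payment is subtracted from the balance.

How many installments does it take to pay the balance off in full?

Installment 1: opening $8,246.88; interest $288.64 → $8,535.52; payment $288.64; balance $8,246.88
Installment 2: opening $8,246.88; interest $288.64 → $8,535.52; payment $288.64; balance $8,246.88
Installment 3: opening $8,246.88; interest $288.64 → $8,535.52; payment $1,641.29; balance $6,894.23
Installment 4: opening $6,894.23; interest $288.64 → $7,182.87; payment $1,641.29; balance $5,541.58
Installment 5: opening $5,541.58; interest $288.64 → $5,830.22; payment $1,641.29; balance $4,188.93
Installment 6: opening $4,188.93; interest $288.64 → $4,477.57; payment $1,641.29; balance $2,836.28
Installment 7: opening $2,836.28; interest $288.64 → $3,124.92; payment $1,641.29; balance $1,483.63
Installment 8: opening $1,483.63; interest $288.64 → $1,772.27; payment $1,641.29; balance $130.98
Installment 9: opening $130.98; interest $288.64 → $419.62; payment $419.62; balance $0.00
Balance reaches $0.00 in installment 9.

9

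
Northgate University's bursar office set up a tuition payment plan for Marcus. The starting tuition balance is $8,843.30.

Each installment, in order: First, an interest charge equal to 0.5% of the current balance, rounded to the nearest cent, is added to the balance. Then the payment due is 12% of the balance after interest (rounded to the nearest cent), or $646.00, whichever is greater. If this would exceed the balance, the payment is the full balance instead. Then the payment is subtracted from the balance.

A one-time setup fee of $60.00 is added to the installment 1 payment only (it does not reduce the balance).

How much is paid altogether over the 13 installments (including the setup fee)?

$9,182.28

# | Opening | Interest | Payment | Fee | End bal
1 | $8,843.30 | $44.22 | $1,066.50 | $60.00 | $7,821.02
2 | $7,821.02 | $39.11 | $943.22 | — | $6,916.91
3 | $6,916.91 | $34.58 | $834.18 | — | $6,117.31
4 | $6,117.31 | $30.59 | $737.75 | — | $5,410.15
5 | $5,410.15 | $27.05 | $652.46 | — | $4,784.74
6 | $4,784.74 | $23.92 | $646.00 | — | $4,162.66
7 | $4,162.66 | $20.81 | $646.00 | — | $3,537.47
8 | $3,537.47 | $17.69 | $646.00 | — | $2,909.16
9 | $2,909.16 | $14.55 | $646.00 | — | $2,277.71
10 | $2,277.71 | $11.39 | $646.00 | — | $1,643.10
11 | $1,643.10 | $8.22 | $646.00 | — | $1,005.32
12 | $1,005.32 | $5.03 | $646.00 | — | $364.35
13 | $364.35 | $1.82 | $366.17 | — | $0.00
Total paid: $9,182.28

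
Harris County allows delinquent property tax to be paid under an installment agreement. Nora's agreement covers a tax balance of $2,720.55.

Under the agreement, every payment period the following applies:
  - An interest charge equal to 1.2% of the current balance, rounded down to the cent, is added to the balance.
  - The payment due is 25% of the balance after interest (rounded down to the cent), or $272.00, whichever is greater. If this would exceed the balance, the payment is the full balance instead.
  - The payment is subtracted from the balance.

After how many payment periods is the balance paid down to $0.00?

8

# | Opening | Interest | Payment | End bal
1 | $2,720.55 | $32.64 | $688.29 | $2,064.90
2 | $2,064.90 | $24.77 | $522.41 | $1,567.26
3 | $1,567.26 | $18.80 | $396.51 | $1,189.55
4 | $1,189.55 | $14.27 | $300.95 | $902.87
5 | $902.87 | $10.83 | $272.00 | $641.70
6 | $641.70 | $7.70 | $272.00 | $377.40
7 | $377.40 | $4.52 | $272.00 | $109.92
8 | $109.92 | $1.31 | $111.23 | $0.00
Balance reaches $0.00 in payment period 8.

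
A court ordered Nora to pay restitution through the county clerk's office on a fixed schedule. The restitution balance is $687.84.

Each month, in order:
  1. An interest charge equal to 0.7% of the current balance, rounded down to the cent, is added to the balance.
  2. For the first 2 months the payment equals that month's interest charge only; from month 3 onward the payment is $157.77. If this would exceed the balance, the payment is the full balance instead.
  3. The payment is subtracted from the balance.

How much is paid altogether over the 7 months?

$710.73

Month 1: opening $687.84; interest $4.81 → $692.65; payment $4.81; balance $687.84
Month 2: opening $687.84; interest $4.81 → $692.65; payment $4.81; balance $687.84
Month 3: opening $687.84; interest $4.81 → $692.65; payment $157.77; balance $534.88
Month 4: opening $534.88; interest $3.74 → $538.62; payment $157.77; balance $380.85
Month 5: opening $380.85; interest $2.66 → $383.51; payment $157.77; balance $225.74
Month 6: opening $225.74; interest $1.58 → $227.32; payment $157.77; balance $69.55
Month 7: opening $69.55; interest $0.48 → $70.03; payment $70.03; balance $0.00
Total paid: $710.73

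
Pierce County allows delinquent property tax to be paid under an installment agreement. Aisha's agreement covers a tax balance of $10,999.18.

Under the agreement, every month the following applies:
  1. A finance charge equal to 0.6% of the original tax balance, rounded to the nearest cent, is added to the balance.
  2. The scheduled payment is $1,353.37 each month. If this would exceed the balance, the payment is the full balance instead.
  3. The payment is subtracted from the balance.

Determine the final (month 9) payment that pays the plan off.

Month 1: $10,999.18 +$66.00 interest = $11,065.18; pay $1,353.37 → $9,711.81
Month 2: $9,711.81 +$66.00 interest = $9,777.81; pay $1,353.37 → $8,424.44
Month 3: $8,424.44 +$66.00 interest = $8,490.44; pay $1,353.37 → $7,137.07
Month 4: $7,137.07 +$66.00 interest = $7,203.07; pay $1,353.37 → $5,849.70
Month 5: $5,849.70 +$66.00 interest = $5,915.70; pay $1,353.37 → $4,562.33
Month 6: $4,562.33 +$66.00 interest = $4,628.33; pay $1,353.37 → $3,274.96
Month 7: $3,274.96 +$66.00 interest = $3,340.96; pay $1,353.37 → $1,987.59
Month 8: $1,987.59 +$66.00 interest = $2,053.59; pay $1,353.37 → $700.22
Month 9: $700.22 +$66.00 interest = $766.22; pay $766.22 → $0.00

$766.22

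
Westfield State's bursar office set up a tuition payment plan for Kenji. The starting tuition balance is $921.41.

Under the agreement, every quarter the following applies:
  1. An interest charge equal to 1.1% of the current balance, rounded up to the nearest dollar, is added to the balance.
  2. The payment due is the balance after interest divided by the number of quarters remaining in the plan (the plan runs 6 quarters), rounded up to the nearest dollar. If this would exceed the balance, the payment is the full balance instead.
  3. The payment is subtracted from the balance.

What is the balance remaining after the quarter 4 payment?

# | Opening | Interest | Payment | End bal
1 | $921.41 | $11.00 | $156.00 | $776.41
2 | $776.41 | $9.00 | $158.00 | $627.41
3 | $627.41 | $7.00 | $159.00 | $475.41
4 | $475.41 | $6.00 | $161.00 | $320.41

$320.41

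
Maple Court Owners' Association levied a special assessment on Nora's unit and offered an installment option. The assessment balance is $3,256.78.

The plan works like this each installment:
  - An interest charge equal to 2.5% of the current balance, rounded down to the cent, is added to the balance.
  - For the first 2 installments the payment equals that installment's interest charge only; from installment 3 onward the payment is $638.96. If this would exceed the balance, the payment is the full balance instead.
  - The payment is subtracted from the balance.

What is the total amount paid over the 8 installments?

# | Opening | Interest | Payment | End bal
1 | $3,256.78 | $81.41 | $81.41 | $3,256.78
2 | $3,256.78 | $81.41 | $81.41 | $3,256.78
3 | $3,256.78 | $81.41 | $638.96 | $2,699.23
4 | $2,699.23 | $67.48 | $638.96 | $2,127.75
5 | $2,127.75 | $53.19 | $638.96 | $1,541.98
6 | $1,541.98 | $38.54 | $638.96 | $941.56
7 | $941.56 | $23.53 | $638.96 | $326.13
8 | $326.13 | $8.15 | $334.28 | $0.00
Total paid: $3,691.90

$3,691.90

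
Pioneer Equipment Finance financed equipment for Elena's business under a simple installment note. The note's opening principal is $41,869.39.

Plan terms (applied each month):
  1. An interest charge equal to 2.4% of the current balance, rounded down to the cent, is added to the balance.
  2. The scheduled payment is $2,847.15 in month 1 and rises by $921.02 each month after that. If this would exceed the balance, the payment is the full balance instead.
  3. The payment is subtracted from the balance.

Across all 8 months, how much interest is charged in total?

$5,463.90

Month 1: opening $41,869.39; interest $1,004.86 → $42,874.25; payment $2,847.15; balance $40,027.10
Month 2: opening $40,027.10; interest $960.65 → $40,987.75; payment $3,768.17; balance $37,219.58
Month 3: opening $37,219.58; interest $893.26 → $38,112.84; payment $4,689.19; balance $33,423.65
Month 4: opening $33,423.65; interest $802.16 → $34,225.81; payment $5,610.21; balance $28,615.60
Month 5: opening $28,615.60; interest $686.77 → $29,302.37; payment $6,531.23; balance $22,771.14
Month 6: opening $22,771.14; interest $546.50 → $23,317.64; payment $7,452.25; balance $15,865.39
Month 7: opening $15,865.39; interest $380.76 → $16,246.15; payment $8,373.27; balance $7,872.88
Month 8: opening $7,872.88; interest $188.94 → $8,061.82; payment $8,061.82; balance $0.00
Total interest: $1,004.86 + $960.65 + $893.26 + $802.16 + $686.77 + $546.50 + $380.76 + $188.94 = $5,463.90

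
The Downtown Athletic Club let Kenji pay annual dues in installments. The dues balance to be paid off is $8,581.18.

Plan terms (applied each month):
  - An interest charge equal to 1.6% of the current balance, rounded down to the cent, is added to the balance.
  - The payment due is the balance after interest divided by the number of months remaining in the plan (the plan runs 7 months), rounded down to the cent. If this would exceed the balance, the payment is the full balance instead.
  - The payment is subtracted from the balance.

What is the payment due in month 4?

Month 1: opening $8,581.18; interest $137.29 → $8,718.47; payment $1,245.49; balance $7,472.98
Month 2: opening $7,472.98; interest $119.56 → $7,592.54; payment $1,265.42; balance $6,327.12
Month 3: opening $6,327.12; interest $101.23 → $6,428.35; payment $1,285.67; balance $5,142.68
Month 4: opening $5,142.68; interest $82.28 → $5,224.96; payment $1,306.24; balance $3,918.72

$1,306.24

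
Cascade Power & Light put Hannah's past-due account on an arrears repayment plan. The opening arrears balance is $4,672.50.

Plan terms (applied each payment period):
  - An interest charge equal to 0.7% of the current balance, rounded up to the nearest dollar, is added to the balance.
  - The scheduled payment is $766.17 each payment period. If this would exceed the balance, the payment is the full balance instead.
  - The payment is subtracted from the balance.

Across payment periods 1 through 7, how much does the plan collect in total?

$4,795.50

Payment period 1: $4,672.50 +$33.00 interest = $4,705.50; pay $766.17 → $3,939.33
Payment period 2: $3,939.33 +$28.00 interest = $3,967.33; pay $766.17 → $3,201.16
Payment period 3: $3,201.16 +$23.00 interest = $3,224.16; pay $766.17 → $2,457.99
Payment period 4: $2,457.99 +$18.00 interest = $2,475.99; pay $766.17 → $1,709.82
Payment period 5: $1,709.82 +$12.00 interest = $1,721.82; pay $766.17 → $955.65
Payment period 6: $955.65 +$7.00 interest = $962.65; pay $766.17 → $196.48
Payment period 7: $196.48 +$2.00 interest = $198.48; pay $198.48 → $0.00
Total paid: $4,795.50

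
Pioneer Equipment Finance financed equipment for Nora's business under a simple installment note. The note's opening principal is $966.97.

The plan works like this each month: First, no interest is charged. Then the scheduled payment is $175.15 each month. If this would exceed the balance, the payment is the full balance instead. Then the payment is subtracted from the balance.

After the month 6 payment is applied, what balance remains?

# | Opening | Payment | End bal
1 | $966.97 | $175.15 | $791.82
2 | $791.82 | $175.15 | $616.67
3 | $616.67 | $175.15 | $441.52
4 | $441.52 | $175.15 | $266.37
5 | $266.37 | $175.15 | $91.22
6 | $91.22 | $91.22 | $0.00

$0.00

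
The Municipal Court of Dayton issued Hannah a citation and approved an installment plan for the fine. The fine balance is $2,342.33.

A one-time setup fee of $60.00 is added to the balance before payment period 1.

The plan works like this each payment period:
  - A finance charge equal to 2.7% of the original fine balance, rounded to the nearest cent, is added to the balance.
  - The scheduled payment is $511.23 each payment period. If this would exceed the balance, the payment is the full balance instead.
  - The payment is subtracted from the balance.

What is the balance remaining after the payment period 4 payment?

$610.37

Payment period 1: opening $2,402.33; interest $63.24 → $2,465.57; payment $511.23; balance $1,954.34
Payment period 2: opening $1,954.34; interest $63.24 → $2,017.58; payment $511.23; balance $1,506.35
Payment period 3: opening $1,506.35; interest $63.24 → $1,569.59; payment $511.23; balance $1,058.36
Payment period 4: opening $1,058.36; interest $63.24 → $1,121.60; payment $511.23; balance $610.37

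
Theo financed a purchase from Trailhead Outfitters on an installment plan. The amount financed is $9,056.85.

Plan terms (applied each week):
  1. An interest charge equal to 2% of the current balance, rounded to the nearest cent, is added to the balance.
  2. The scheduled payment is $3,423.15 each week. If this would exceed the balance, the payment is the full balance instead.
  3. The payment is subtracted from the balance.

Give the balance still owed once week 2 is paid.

$2,507.99

Week 1: $9,056.85 +$181.14 interest = $9,237.99; pay $3,423.15 → $5,814.84
Week 2: $5,814.84 +$116.30 interest = $5,931.14; pay $3,423.15 → $2,507.99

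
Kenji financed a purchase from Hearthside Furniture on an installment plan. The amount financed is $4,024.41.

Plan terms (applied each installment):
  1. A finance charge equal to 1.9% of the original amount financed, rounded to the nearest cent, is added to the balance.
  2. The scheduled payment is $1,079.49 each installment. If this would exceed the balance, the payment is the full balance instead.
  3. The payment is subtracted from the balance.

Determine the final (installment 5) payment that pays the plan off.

Installment 1: opening $4,024.41; interest $76.46 → $4,100.87; payment $1,079.49; balance $3,021.38
Installment 2: opening $3,021.38; interest $76.46 → $3,097.84; payment $1,079.49; balance $2,018.35
Installment 3: opening $2,018.35; interest $76.46 → $2,094.81; payment $1,079.49; balance $1,015.32
Installment 4: opening $1,015.32; interest $76.46 → $1,091.78; payment $1,079.49; balance $12.29
Installment 5: opening $12.29; interest $76.46 → $88.75; payment $88.75; balance $0.00

$88.75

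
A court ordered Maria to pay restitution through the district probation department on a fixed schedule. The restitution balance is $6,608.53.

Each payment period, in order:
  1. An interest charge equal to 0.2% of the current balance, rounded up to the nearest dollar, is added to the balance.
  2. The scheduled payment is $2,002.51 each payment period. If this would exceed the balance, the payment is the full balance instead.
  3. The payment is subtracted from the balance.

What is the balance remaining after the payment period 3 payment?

$631.00

# | Opening | Interest | Payment | End bal
1 | $6,608.53 | $14.00 | $2,002.51 | $4,620.02
2 | $4,620.02 | $10.00 | $2,002.51 | $2,627.51
3 | $2,627.51 | $6.00 | $2,002.51 | $631.00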